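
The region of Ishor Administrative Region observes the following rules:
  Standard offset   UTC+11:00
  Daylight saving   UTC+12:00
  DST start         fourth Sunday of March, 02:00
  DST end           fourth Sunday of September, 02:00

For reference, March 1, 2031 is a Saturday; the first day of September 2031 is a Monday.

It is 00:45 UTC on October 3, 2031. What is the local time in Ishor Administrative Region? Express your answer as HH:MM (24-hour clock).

11:45

1 March 2031 is a Saturday, so the first Sunday is March 2 and the fourth is March 23.
1 September 2031 is a Monday, so the first Sunday is September 7 and the fourth is September 28.
At the standard offset (UTC+11:00), 00:45 UTC + 11h = 11:45 Ishor Administrative Region standard time.
The standard-time date in Ishor Administrative Region, October 3, 2031, does not fall between 23 March and 28 September, so daylight saving is not in effect and Ishor Administrative Region is at UTC+11:00.
00:45 UTC + 11h = 11:45 local.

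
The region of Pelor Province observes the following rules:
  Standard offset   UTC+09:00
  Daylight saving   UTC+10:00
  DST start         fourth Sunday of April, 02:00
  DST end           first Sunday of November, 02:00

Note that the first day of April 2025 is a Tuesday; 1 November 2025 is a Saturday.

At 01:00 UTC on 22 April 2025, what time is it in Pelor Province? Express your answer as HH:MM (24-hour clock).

10:00

1 April 2025 is a Tuesday, so the first Sunday is April 6 and the fourth is April 27.
1 November 2025 is a Saturday, so the first Sunday is November 2.
At the standard offset (UTC+09:00), 01:00 UTC + 9h = 10:00 Pelor Province standard time.
The standard-time date in Pelor Province, 22 April 2025, does not fall between 27 April and 2 November, so daylight saving is not in effect and Pelor Province is at UTC+09:00.
01:00 UTC + 9h = 10:00 local.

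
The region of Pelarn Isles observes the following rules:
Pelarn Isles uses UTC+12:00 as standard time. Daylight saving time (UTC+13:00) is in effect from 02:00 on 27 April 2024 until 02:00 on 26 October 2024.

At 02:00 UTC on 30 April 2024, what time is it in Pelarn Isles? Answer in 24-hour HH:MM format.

15:00

At the standard offset (UTC+12:00), 02:00 UTC + 12h = 14:00 Pelarn Isles standard time.
The standard-time date in Pelarn Isles, 30 April 2024, falls between 27 April and 26 October, so daylight saving is in effect and Pelarn Isles is at UTC+13:00.
02:00 UTC + 13h = 15:00 local.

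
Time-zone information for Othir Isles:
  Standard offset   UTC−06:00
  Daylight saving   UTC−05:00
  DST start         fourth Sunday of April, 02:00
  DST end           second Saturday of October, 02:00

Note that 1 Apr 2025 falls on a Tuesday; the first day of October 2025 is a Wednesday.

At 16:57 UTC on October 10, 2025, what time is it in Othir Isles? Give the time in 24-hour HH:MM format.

1 April 2025 is a Tuesday, so the first Sunday is April 6 and the fourth is April 27.
1 October 2025 is a Wednesday, so the first Saturday is October 4 and the second is October 11.
At the standard offset (UTC−06:00), 16:57 UTC − 6h = 10:57 Othir Isles standard time.
The standard-time date in Othir Isles, October 10, 2025, falls between 27 April and 11 October, so daylight saving is in effect and Othir Isles is at UTC−05:00.
16:57 UTC − 5h = 11:57 local.

11:57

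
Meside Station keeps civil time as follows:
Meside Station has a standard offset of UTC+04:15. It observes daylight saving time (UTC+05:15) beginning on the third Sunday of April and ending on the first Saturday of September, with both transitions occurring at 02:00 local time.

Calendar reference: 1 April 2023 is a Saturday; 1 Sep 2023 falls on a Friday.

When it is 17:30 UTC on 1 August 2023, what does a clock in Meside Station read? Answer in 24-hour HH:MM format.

22:45

1 April 2023 is a Saturday, so the first Sunday is April 2 and the third is April 16.
1 September 2023 is a Friday, so the first Saturday is September 2.
At the standard offset (UTC+04:15), 17:30 UTC + 4h15m = 21:45 Meside Station standard time.
The standard-time date in Meside Station, 1 August 2023, lies within the daylight-saving period (16 April – 2 September), so Meside Station is on daylight time, UTC+05:15.
17:30 UTC + 5h15m = 22:45 local.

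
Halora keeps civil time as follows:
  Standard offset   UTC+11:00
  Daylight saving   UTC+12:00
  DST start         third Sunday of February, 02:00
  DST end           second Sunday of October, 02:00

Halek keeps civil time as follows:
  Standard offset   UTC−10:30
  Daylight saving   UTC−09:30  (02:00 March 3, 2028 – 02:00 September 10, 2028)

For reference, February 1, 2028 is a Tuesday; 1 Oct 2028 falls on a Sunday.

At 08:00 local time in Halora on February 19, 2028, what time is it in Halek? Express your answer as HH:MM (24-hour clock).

10:30

1 February 2028 is a Tuesday, so the first Sunday is February 6 and the third is February 20.
1 October 2028 is a Sunday, so the first Sunday is October 1 and the second is October 8.
Daylight saving runs 20 February – 8 October; February 19, 2028 is outside that window, so Halora is on standard time at UTC+11:00.
08:00 Halora − 11h = 21:00 UTC (rolling into the previous day, 18 February 2028).
At the standard offset (UTC−10:30), 21:00 UTC − 10h30m = 10:30 Halek standard time.
The standard-time date in Halek, February 18, 2028, does not fall between 3 March and 10 September, so daylight saving is not in effect and Halek is at UTC−10:30.
21:00 UTC − 10h30m = 10:30 Halek.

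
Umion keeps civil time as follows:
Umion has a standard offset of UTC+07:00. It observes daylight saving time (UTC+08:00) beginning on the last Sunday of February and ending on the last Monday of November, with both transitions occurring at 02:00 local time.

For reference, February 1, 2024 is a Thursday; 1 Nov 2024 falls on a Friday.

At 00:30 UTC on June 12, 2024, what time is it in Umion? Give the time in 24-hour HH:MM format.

1 February 2024 is a Thursday, so Sundays fall on 4, 11, 18, 25; the last is February 25.
1 November 2024 is a Friday, so Mondays fall on 4, 11, 18, 25; the last is November 25.
At the standard offset (UTC+07:00), 00:30 UTC + 7h = 07:30 Umion standard time.
The standard-time date in Umion, June 12, 2024, lies within the daylight-saving period (25 February – 25 November), so Umion is on daylight time, UTC+08:00.
00:30 UTC + 8h = 08:30 local.

08:30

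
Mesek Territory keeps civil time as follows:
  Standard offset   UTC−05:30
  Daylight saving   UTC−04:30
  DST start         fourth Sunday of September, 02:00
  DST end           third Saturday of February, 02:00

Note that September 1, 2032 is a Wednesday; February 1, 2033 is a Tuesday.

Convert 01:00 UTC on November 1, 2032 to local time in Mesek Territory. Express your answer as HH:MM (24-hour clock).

20:30

1 September 2032 is a Wednesday, so the first Sunday is September 5 and the fourth is September 26.
1 February 2033 is a Tuesday, so the first Saturday is February 5 and the third is February 19.
At the standard offset (UTC−05:30), 01:00 UTC − 5h30m = 19:30 Mesek Territory standard time (rolling into the previous day, 31 October 2032).
The standard-time date in Mesek Territory, October 31, 2032, lies within the daylight-saving period (26 September 2032 – 19 February 2033), so Mesek Territory is on daylight time, UTC−04:30.
01:00 UTC − 4h30m = 20:30 local (rolling into the previous day, 31 October 2032).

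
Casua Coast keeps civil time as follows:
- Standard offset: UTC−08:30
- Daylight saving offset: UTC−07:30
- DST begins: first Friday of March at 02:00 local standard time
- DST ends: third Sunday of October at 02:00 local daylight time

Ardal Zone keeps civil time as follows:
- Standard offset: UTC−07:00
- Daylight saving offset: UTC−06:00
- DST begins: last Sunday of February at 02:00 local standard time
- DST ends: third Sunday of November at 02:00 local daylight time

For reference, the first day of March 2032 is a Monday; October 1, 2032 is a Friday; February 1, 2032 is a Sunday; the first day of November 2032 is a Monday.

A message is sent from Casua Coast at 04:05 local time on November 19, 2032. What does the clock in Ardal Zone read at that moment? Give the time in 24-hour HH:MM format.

06:35

1 March 2032 is a Monday, so the first Friday is March 5.
1 October 2032 is a Friday, so the first Sunday is October 3 and the third is October 17.
November 19, 2032 is outside the daylight-saving period (5 March – 17 October), so Casua Coast is on standard time, UTC−08:30.
04:05 Casua Coast + 8h30m = 12:35 UTC.
1 February 2032 is a Sunday, so Sundays fall on 1, 8, 15, 22, 29; the last is February 29.
1 November 2032 is a Monday, so the first Sunday is November 7 and the third is November 21.
At the standard offset (UTC−07:00), 12:35 UTC − 7h = 05:35 Ardal Zone standard time.
Daylight saving runs 29 February – 21 November; the standard-time date in Ardal Zone, November 19, 2032, is inside that window, so Ardal Zone is at UTC−06:00.
12:35 UTC − 6h = 06:35 Ardal Zone.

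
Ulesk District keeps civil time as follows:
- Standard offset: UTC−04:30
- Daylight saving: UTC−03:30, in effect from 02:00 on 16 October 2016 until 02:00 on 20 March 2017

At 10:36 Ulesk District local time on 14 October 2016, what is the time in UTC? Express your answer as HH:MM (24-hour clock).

14 October 2016 does not fall between 16 October 2016 and 20 March 2017, so daylight saving is not in effect and Ulesk District is at UTC−04:30.
10:36 local + 4h30m = 15:06 UTC.

15:06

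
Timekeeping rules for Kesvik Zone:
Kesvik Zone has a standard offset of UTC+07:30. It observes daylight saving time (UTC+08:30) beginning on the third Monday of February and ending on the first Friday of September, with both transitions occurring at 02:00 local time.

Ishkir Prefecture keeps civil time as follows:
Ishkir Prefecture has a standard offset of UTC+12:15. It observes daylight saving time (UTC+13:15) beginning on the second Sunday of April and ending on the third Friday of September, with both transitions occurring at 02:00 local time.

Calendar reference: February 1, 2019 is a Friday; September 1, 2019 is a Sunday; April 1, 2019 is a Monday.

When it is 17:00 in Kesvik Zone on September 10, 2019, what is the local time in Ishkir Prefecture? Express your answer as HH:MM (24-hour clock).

1 February 2019 is a Friday, so the first Monday is February 4 and the third is February 18.
1 September 2019 is a Sunday, so the first Friday is September 6.
September 10, 2019 does not fall between 18 February and 6 September, so daylight saving is not in effect and Kesvik Zone is at UTC+07:30.
17:00 Kesvik Zone − 7h30m = 09:30 UTC.
1 April 2019 is a Monday, so the first Sunday is April 7 and the second is April 14.
1 September 2019 is a Sunday, so the first Friday is September 6 and the third is September 20.
At the standard offset (UTC+12:15), 09:30 UTC + 12h15m = 21:45 Ishkir Prefecture standard time.
The standard-time date in Ishkir Prefecture, September 10, 2019, lies within the daylight-saving period (14 April – 20 September), so Ishkir Prefecture is on daylight time, UTC+13:15.
09:30 UTC + 13h15m = 22:45 Ishkir Prefecture.

22:45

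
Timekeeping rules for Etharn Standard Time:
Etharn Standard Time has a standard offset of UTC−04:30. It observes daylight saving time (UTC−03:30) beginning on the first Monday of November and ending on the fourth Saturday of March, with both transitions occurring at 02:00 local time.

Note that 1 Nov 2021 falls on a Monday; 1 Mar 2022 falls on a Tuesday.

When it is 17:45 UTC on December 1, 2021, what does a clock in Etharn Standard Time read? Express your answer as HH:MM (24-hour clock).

14:15

1 November 2021 is a Monday, so the first Monday is November 1.
1 March 2022 is a Tuesday, so the first Saturday is March 5 and the fourth is March 26.
At the standard offset (UTC−04:30), 17:45 UTC − 4h30m = 13:15 Etharn Standard Time standard time.
Daylight saving runs 1 November 2021 – 26 March 2022; the standard-time date in Etharn Standard Time, December 1, 2021, is inside that window, so Etharn Standard Time is at UTC−03:30.
17:45 UTC − 3h30m = 14:15 local.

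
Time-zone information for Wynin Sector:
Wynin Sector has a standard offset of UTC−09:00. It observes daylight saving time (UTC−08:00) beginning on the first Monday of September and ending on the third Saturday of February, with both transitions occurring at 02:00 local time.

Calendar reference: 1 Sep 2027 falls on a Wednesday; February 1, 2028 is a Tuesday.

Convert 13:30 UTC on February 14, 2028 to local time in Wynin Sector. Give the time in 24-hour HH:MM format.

05:30

1 September 2027 is a Wednesday, so the first Monday is September 6.
1 February 2028 is a Tuesday, so the first Saturday is February 5 and the third is February 19.
At the standard offset (UTC−09:00), 13:30 UTC − 9h = 04:30 Wynin Sector standard time.
The standard-time date in Wynin Sector, February 14, 2028, lies within the daylight-saving period (6 September 2027 – 19 February 2028), so Wynin Sector is on daylight time, UTC−08:00.
13:30 UTC − 8h = 05:30 local.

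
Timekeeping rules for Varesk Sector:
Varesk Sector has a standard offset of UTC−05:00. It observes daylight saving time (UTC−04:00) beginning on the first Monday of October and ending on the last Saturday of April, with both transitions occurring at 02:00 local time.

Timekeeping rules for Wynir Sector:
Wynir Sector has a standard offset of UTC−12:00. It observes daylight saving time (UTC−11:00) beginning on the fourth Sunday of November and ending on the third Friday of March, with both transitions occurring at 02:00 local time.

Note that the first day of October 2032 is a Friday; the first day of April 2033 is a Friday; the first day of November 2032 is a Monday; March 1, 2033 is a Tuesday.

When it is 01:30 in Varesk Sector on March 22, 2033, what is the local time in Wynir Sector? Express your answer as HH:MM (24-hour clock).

1 October 2032 is a Friday, so the first Monday is October 4.
1 April 2033 is a Friday, so Saturdays fall on 2, 9, 16, 23, 30; the last is April 30.
Daylight saving runs 4 October 2032 – 30 April 2033; March 22, 2033 is inside that window, so Varesk Sector is at UTC−04:00.
01:30 Varesk Sector + 4h = 05:30 UTC.
1 November 2032 is a Monday, so the first Sunday is November 7 and the fourth is November 28.
1 March 2033 is a Tuesday, so the first Friday is March 4 and the third is March 18.
At the standard offset (UTC−12:00), 05:30 UTC − 12h = 17:30 Wynir Sector standard time (rolling into the previous day, 21 March 2033).
Daylight saving runs 28 November 2032 – 18 March 2033; the standard-time date in Wynir Sector, March 21, 2033, is outside that window, so Wynir Sector is on standard time at UTC−12:00.
05:30 UTC − 12h = 17:30 Wynir Sector (rolling into the previous day, 21 March 2033).

17:30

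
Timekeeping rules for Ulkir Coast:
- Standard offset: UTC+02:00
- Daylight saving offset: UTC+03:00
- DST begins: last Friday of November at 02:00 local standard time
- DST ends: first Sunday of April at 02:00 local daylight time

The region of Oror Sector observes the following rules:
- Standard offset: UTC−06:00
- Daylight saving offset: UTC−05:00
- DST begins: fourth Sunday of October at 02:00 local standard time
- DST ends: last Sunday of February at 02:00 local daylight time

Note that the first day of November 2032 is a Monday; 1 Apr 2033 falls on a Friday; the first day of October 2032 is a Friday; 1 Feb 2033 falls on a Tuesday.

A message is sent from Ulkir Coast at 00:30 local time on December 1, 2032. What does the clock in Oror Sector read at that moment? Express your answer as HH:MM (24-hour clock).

16:30

1 November 2032 is a Monday, so Fridays fall on 5, 12, 19, 26; the last is November 26.
1 April 2033 is a Friday, so the first Sunday is April 3.
Daylight saving runs 26 November 2032 – 3 April 2033; December 1, 2032 is inside that window, so Ulkir Coast is at UTC+03:00.
00:30 Ulkir Coast − 3h = 21:30 UTC (rolling into the previous day, 30 November 2032).
1 October 2032 is a Friday, so the first Sunday is October 3 and the fourth is October 24.
1 February 2033 is a Tuesday, so Sundays fall on 6, 13, 20, 27; the last is February 27.
At the standard offset (UTC−06:00), 21:30 UTC − 6h = 15:30 Oror Sector standard time.
Daylight saving runs 24 October 2032 – 27 February 2033; the standard-time date in Oror Sector, November 30, 2032, is inside that window, so Oror Sector is at UTC−05:00.
21:30 UTC − 5h = 16:30 Oror Sector.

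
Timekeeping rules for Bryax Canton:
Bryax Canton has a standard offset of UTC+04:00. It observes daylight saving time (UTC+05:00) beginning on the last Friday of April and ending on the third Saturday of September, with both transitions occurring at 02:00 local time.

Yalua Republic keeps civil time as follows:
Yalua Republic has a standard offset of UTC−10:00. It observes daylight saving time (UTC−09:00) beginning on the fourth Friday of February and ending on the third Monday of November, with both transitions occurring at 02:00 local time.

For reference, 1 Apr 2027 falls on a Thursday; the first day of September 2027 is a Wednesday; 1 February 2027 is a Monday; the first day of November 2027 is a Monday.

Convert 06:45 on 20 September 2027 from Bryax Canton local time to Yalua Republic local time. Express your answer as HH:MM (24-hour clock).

1 April 2027 is a Thursday, so Fridays fall on 2, 9, 16, 23, 30; the last is April 30.
1 September 2027 is a Wednesday, so the first Saturday is September 4 and the third is September 18.
20 September 2027 does not fall between 30 April and 18 September, so daylight saving is not in effect and Bryax Canton is at UTC+04:00.
06:45 Bryax Canton − 4h = 02:45 UTC.
1 February 2027 is a Monday, so the first Friday is February 5 and the fourth is February 26.
1 November 2027 is a Monday, so the first Monday is November 1 and the third is November 15.
At the standard offset (UTC−10:00), 02:45 UTC − 10h = 16:45 Yalua Republic standard time (rolling into the previous day, 19 September 2027).
The standard-time date in Yalua Republic, 19 September 2027, lies within the daylight-saving period (26 February – 15 November), so Yalua Republic is on daylight time, UTC−09:00.
02:45 UTC − 9h = 17:45 Yalua Republic (rolling into the previous day, 19 September 2027).

17:45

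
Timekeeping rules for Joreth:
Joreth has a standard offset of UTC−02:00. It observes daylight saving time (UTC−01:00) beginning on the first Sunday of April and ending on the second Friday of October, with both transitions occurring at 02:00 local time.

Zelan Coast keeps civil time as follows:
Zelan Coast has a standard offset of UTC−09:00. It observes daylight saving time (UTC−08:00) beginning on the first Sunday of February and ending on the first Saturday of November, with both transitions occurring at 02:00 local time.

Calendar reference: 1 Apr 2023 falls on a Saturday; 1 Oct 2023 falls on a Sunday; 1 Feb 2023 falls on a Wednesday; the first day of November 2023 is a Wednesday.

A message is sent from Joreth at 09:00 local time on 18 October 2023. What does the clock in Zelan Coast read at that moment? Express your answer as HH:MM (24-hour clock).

03:00

1 April 2023 is a Saturday, so the first Sunday is April 2.
1 October 2023 is a Sunday, so the first Friday is October 6 and the second is October 13.
18 October 2023 is outside the daylight-saving period (2 April – 13 October), so Joreth is on standard time, UTC−02:00.
09:00 Joreth + 2h = 11:00 UTC.
1 February 2023 is a Wednesday, so the first Sunday is February 5.
1 November 2023 is a Wednesday, so the first Saturday is November 4.
At the standard offset (UTC−09:00), 11:00 UTC − 9h = 02:00 Zelan Coast standard time.
Daylight saving runs 5 February – 4 November; the standard-time date in Zelan Coast, 18 October 2023, is inside that window, so Zelan Coast is at UTC−08:00.
11:00 UTC − 8h = 03:00 Zelan Coast.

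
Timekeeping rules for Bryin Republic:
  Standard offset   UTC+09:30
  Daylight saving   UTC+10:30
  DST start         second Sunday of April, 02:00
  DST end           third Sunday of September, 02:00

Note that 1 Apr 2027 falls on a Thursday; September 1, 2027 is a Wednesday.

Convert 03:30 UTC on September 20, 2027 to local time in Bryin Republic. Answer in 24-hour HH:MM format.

13:00

1 April 2027 is a Thursday, so the first Sunday is April 4 and the second is April 11.
1 September 2027 is a Wednesday, so the first Sunday is September 5 and the third is September 19.
At the standard offset (UTC+09:30), 03:30 UTC + 9h30m = 13:00 Bryin Republic standard time.
The standard-time date in Bryin Republic, September 20, 2027, is outside the daylight-saving period (11 April – 19 September), so Bryin Republic is on standard time, UTC+09:30.
03:30 UTC + 9h30m = 13:00 local.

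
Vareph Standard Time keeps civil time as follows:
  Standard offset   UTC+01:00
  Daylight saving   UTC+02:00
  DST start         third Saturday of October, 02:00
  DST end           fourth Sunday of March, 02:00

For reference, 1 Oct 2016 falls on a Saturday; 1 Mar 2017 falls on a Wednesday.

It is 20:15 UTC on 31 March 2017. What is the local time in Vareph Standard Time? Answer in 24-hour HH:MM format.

21:15

1 October 2016 is a Saturday, so the first Saturday is October 1 and the third is October 15.
1 March 2017 is a Wednesday, so the first Sunday is March 5 and the fourth is March 26.
At the standard offset (UTC+01:00), 20:15 UTC + 1h = 21:15 Vareph Standard Time standard time.
The standard-time date in Vareph Standard Time, 31 March 2017, is outside the daylight-saving period (15 October 2016 – 26 March 2017), so Vareph Standard Time is on standard time, UTC+01:00.
20:15 UTC + 1h = 21:15 local.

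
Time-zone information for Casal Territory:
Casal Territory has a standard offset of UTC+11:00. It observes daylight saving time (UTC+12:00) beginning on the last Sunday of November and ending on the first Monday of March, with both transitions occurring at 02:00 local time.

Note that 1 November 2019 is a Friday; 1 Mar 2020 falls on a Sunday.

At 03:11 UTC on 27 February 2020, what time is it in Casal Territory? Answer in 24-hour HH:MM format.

15:11

1 November 2019 is a Friday, so Sundays fall on 3, 10, 17, 24; the last is November 24.
1 March 2020 is a Sunday, so the first Monday is March 2.
At the standard offset (UTC+11:00), 03:11 UTC + 11h = 14:11 Casal Territory standard time.
The standard-time date in Casal Territory, 27 February 2020, falls between 24 November 2019 and 2 March 2020, so daylight saving is in effect and Casal Territory is at UTC+12:00.
03:11 UTC + 12h = 15:11 local.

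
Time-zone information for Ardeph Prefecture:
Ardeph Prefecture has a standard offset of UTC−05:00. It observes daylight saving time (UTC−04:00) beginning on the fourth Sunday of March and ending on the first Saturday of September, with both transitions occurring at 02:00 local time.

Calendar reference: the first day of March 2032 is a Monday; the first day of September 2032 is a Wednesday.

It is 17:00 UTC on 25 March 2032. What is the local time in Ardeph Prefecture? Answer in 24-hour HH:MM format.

1 March 2032 is a Monday, so the first Sunday is March 7 and the fourth is March 28.
1 September 2032 is a Wednesday, so the first Saturday is September 4.
At the standard offset (UTC−05:00), 17:00 UTC − 5h = 12:00 Ardeph Prefecture standard time.
Daylight saving runs 28 March – 4 September; the standard-time date in Ardeph Prefecture, 25 March 2032, is outside that window, so Ardeph Prefecture is on standard time at UTC−05:00.
17:00 UTC − 5h = 12:00 local.

12:00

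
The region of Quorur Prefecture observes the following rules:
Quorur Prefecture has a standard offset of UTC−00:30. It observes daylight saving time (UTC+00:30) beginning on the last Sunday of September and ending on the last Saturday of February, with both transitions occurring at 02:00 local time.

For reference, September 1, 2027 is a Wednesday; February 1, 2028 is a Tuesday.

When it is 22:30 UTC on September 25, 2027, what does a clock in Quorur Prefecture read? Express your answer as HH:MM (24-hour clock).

22:00

1 September 2027 is a Wednesday, so Sundays fall on 5, 12, 19, 26; the last is September 26.
1 February 2028 is a Tuesday, so Saturdays fall on 5, 12, 19, 26; the last is February 26.
At the standard offset (UTC−00:30), 22:30 UTC − 0h30m = 22:00 Quorur Prefecture standard time.
The standard-time date in Quorur Prefecture, September 25, 2027, does not fall between 26 September 2027 and 26 February 2028, so daylight saving is not in effect and Quorur Prefecture is at UTC−00:30.
22:30 UTC − 0h30m = 22:00 local.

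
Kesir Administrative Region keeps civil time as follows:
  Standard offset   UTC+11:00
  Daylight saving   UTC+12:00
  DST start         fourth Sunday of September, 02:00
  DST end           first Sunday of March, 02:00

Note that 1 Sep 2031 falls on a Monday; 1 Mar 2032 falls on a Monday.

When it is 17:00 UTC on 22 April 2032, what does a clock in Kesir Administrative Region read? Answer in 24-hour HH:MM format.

1 September 2031 is a Monday, so the first Sunday is September 7 and the fourth is September 28.
1 March 2032 is a Monday, so the first Sunday is March 7.
At the standard offset (UTC+11:00), 17:00 UTC + 11h = 04:00 Kesir Administrative Region standard time (rolling into the next day, 23 April 2032).
The standard-time date in Kesir Administrative Region, 23 April 2032, does not fall between 28 September 2031 and 7 March 2032, so daylight saving is not in effect and Kesir Administrative Region is at UTC+11:00.
17:00 UTC + 11h = 04:00 local (rolling into the next day, 23 April 2032).

04:00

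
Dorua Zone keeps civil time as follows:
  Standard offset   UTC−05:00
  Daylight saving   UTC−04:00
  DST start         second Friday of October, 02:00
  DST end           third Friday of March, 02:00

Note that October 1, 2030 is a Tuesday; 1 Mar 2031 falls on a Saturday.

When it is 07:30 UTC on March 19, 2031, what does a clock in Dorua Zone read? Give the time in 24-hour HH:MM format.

1 October 2030 is a Tuesday, so the first Friday is October 4 and the second is October 11.
1 March 2031 is a Saturday, so the first Friday is March 7 and the third is March 21.
At the standard offset (UTC−05:00), 07:30 UTC − 5h = 02:30 Dorua Zone standard time.
Daylight saving runs 11 October 2030 – 21 March 2031; the standard-time date in Dorua Zone, March 19, 2031, is inside that window, so Dorua Zone is at UTC−04:00.
07:30 UTC − 4h = 03:30 local.

03:30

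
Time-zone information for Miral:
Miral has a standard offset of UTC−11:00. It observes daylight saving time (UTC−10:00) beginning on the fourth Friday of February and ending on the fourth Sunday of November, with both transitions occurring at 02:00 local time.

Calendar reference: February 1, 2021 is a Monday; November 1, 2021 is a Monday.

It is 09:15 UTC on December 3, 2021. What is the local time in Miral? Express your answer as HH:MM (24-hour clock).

1 February 2021 is a Monday, so the first Friday is February 5 and the fourth is February 26.
1 November 2021 is a Monday, so the first Sunday is November 7 and the fourth is November 28.
At the standard offset (UTC−11:00), 09:15 UTC − 11h = 22:15 Miral standard time (rolling into the previous day, 2 December 2021).
The standard-time date in Miral, December 2, 2021, does not fall between 26 February and 28 November, so daylight saving is not in effect and Miral is at UTC−11:00.
09:15 UTC − 11h = 22:15 local (rolling into the previous day, 2 December 2021).

22:15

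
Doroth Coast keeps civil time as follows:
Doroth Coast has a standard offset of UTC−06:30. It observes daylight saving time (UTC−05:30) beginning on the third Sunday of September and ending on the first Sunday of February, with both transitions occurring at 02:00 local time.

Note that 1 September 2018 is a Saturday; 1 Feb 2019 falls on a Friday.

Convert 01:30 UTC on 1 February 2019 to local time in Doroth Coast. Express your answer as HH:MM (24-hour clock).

1 September 2018 is a Saturday, so the first Sunday is September 2 and the third is September 16.
1 February 2019 is a Friday, so the first Sunday is February 3.
At the standard offset (UTC−06:30), 01:30 UTC − 6h30m = 19:00 Doroth Coast standard time (rolling into the previous day, 31 January 2019).
The standard-time date in Doroth Coast, 31 January 2019, falls between 16 September 2018 and 3 February 2019, so daylight saving is in effect and Doroth Coast is at UTC−05:30.
01:30 UTC − 5h30m = 20:00 local (rolling into the previous day, 31 January 2019).

20:00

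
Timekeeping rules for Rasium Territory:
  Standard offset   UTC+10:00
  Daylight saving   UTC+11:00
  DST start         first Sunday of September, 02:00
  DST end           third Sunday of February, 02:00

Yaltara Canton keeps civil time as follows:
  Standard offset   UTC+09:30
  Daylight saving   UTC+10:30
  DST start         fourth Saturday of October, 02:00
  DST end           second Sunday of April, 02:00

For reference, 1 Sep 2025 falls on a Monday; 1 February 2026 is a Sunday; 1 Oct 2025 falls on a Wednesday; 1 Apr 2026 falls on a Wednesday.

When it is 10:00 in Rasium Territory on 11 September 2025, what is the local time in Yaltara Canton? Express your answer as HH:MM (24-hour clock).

1 September 2025 is a Monday, so the first Sunday is September 7.
1 February 2026 is a Sunday, so the first Sunday is February 1 and the third is February 15.
Daylight saving runs 7 September 2025 – 15 February 2026; 11 September 2025 is inside that window, so Rasium Territory is at UTC+11:00.
10:00 Rasium Territory − 11h = 23:00 UTC (rolling into the previous day, 10 September 2025).
1 October 2025 is a Wednesday, so the first Saturday is October 4 and the fourth is October 25.
1 April 2026 is a Wednesday, so the first Sunday is April 5 and the second is April 12.
At the standard offset (UTC+09:30), 23:00 UTC + 9h30m = 08:30 Yaltara Canton standard time (rolling into the next day, 11 September 2025).
The standard-time date in Yaltara Canton, 11 September 2025, does not fall between 25 October 2025 and 12 April 2026, so daylight saving is not in effect and Yaltara Canton is at UTC+09:30.
23:00 UTC + 9h30m = 08:30 Yaltara Canton (rolling into the next day, 11 September 2025).

08:30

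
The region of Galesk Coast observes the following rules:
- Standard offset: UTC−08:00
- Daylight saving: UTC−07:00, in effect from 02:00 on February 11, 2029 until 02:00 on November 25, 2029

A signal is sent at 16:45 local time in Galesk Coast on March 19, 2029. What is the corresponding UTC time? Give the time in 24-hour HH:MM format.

23:45

March 19, 2029 falls between 11 February and 25 November, so daylight saving is in effect and Galesk Coast is at UTC−07:00.
16:45 local + 7h = 23:45 UTC.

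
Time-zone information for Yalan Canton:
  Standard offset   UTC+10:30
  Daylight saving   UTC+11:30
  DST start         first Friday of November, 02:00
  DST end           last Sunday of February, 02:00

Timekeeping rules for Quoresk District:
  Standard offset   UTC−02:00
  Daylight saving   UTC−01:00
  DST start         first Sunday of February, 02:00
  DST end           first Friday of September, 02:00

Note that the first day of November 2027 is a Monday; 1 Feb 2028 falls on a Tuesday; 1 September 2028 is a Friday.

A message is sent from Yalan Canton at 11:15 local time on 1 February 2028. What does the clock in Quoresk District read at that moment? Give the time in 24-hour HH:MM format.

21:45

1 November 2027 is a Monday, so the first Friday is November 5.
1 February 2028 is a Tuesday, so Sundays fall on 6, 13, 20, 27; the last is February 27.
1 February 2028 falls between 5 November 2027 and 27 February 2028, so daylight saving is in effect and Yalan Canton is at UTC+11:30.
11:15 Yalan Canton − 11h30m = 23:45 UTC (rolling into the previous day, 31 January 2028).
1 February 2028 is a Tuesday, so the first Sunday is February 6.
1 September 2028 is a Friday, so the first Friday is September 1.
At the standard offset (UTC−02:00), 23:45 UTC − 2h = 21:45 Quoresk District standard time.
The standard-time date in Quoresk District, 31 January 2028, is outside the daylight-saving period (6 February – 1 September), so Quoresk District is on standard time, UTC−02:00.
23:45 UTC − 2h = 21:45 Quoresk District.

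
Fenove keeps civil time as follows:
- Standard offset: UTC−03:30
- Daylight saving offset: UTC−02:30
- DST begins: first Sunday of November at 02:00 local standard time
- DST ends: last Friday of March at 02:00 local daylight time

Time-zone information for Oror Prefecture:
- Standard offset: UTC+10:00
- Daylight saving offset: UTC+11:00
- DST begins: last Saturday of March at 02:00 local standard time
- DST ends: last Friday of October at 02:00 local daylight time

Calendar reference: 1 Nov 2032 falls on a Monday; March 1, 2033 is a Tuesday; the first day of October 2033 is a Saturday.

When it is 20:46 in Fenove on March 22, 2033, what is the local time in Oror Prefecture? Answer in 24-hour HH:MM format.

1 November 2032 is a Monday, so the first Sunday is November 7.
1 March 2033 is a Tuesday, so Fridays fall on 4, 11, 18, 25; the last is March 25.
Daylight saving runs 7 November 2032 – 25 March 2033; March 22, 2033 is inside that window, so Fenove is at UTC−02:30.
20:46 Fenove + 2h30m = 23:16 UTC.
1 March 2033 is a Tuesday, so Saturdays fall on 5, 12, 19, 26; the last is March 26.
1 October 2033 is a Saturday, so Fridays fall on 7, 14, 21, 28; the last is October 28.
At the standard offset (UTC+10:00), 23:16 UTC + 10h = 09:16 Oror Prefecture standard time (rolling into the next day, 23 March 2033).
The standard-time date in Oror Prefecture, March 23, 2033, is outside the daylight-saving period (26 March – 28 October), so Oror Prefecture is on standard time, UTC+10:00.
23:16 UTC + 10h = 09:16 Oror Prefecture (rolling into the next day, 23 March 2033).

09:16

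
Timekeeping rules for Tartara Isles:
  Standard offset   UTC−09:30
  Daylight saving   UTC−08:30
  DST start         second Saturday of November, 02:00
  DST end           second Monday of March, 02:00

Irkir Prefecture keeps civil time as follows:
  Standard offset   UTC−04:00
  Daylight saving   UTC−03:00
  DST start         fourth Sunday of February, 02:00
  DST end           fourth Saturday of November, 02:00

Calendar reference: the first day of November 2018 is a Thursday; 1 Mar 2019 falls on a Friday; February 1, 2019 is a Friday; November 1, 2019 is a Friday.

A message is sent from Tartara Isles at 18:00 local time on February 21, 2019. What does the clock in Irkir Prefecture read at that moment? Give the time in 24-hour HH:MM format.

1 November 2018 is a Thursday, so the first Saturday is November 3 and the second is November 10.
1 March 2019 is a Friday, so the first Monday is March 4 and the second is March 11.
February 21, 2019 lies within the daylight-saving period (10 November 2018 – 11 March 2019), so Tartara Isles is on daylight time, UTC−08:30.
18:00 Tartara Isles + 8h30m = 02:30 UTC (rolling into the next day, 22 February 2019).
1 February 2019 is a Friday, so the first Sunday is February 3 and the fourth is February 24.
1 November 2019 is a Friday, so the first Saturday is November 2 and the fourth is November 23.
At the standard offset (UTC−04:00), 02:30 UTC − 4h = 22:30 Irkir Prefecture standard time (rolling into the previous day, 21 February 2019).
The standard-time date in Irkir Prefecture, February 21, 2019, is outside the daylight-saving period (24 February – 23 November), so Irkir Prefecture is on standard time, UTC−04:00.
02:30 UTC − 4h = 22:30 Irkir Prefecture (rolling into the previous day, 21 February 2019).

22:30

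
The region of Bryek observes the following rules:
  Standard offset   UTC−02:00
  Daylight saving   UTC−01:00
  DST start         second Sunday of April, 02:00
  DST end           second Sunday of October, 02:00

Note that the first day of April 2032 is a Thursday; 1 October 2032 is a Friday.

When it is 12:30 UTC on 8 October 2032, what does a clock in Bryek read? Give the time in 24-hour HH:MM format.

1 April 2032 is a Thursday, so the first Sunday is April 4 and the second is April 11.
1 October 2032 is a Friday, so the first Sunday is October 3 and the second is October 10.
At the standard offset (UTC−02:00), 12:30 UTC − 2h = 10:30 Bryek standard time.
Daylight saving runs 11 April – 10 October; the standard-time date in Bryek, 8 October 2032, is inside that window, so Bryek is at UTC−01:00.
12:30 UTC − 1h = 11:30 local.

11:30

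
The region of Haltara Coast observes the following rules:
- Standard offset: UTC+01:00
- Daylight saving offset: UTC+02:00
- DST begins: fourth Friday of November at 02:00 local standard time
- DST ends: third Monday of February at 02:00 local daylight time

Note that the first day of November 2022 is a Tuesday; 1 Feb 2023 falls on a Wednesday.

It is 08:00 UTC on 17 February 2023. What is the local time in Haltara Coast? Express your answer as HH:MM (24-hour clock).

10:00

1 November 2022 is a Tuesday, so the first Friday is November 4 and the fourth is November 25.
1 February 2023 is a Wednesday, so the first Monday is February 6 and the third is February 20.
At the standard offset (UTC+01:00), 08:00 UTC + 1h = 09:00 Haltara Coast standard time.
Daylight saving runs 25 November 2022 – 20 February 2023; the standard-time date in Haltara Coast, 17 February 2023, is inside that window, so Haltara Coast is at UTC+02:00.
08:00 UTC + 2h = 10:00 local.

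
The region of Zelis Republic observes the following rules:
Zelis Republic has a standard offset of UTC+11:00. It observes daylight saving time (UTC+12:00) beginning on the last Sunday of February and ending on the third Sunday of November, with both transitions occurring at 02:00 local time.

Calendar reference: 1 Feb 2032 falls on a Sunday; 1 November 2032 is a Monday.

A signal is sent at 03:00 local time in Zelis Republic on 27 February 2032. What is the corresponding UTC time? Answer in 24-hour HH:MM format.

1 February 2032 is a Sunday, so Sundays fall on 1, 8, 15, 22, 29; the last is February 29.
1 November 2032 is a Monday, so the first Sunday is November 7 and the third is November 21.
27 February 2032 is outside the daylight-saving period (29 February – 21 November), so Zelis Republic is on standard time, UTC+11:00.
03:00 local − 11h = 16:00 UTC (rolling into the previous day, 26 February 2032).

16:00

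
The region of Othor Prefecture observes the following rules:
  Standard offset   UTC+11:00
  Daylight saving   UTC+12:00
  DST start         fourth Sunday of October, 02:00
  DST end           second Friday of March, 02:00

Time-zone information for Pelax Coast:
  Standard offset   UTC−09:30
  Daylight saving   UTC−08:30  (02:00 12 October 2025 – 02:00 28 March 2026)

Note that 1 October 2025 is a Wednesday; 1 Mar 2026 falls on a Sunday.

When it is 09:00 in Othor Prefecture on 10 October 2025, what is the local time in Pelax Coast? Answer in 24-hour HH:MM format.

1 October 2025 is a Wednesday, so the first Sunday is October 5 and the fourth is October 26.
1 March 2026 is a Sunday, so the first Friday is March 6 and the second is March 13.
10 October 2025 does not fall between 26 October 2025 and 13 March 2026, so daylight saving is not in effect and Othor Prefecture is at UTC+11:00.
09:00 Othor Prefecture − 11h = 22:00 UTC (rolling into the previous day, 9 October 2025).
At the standard offset (UTC−09:30), 22:00 UTC − 9h30m = 12:30 Pelax Coast standard time.
The standard-time date in Pelax Coast, 9 October 2025, does not fall between 12 October 2025 and 28 March 2026, so daylight saving is not in effect and Pelax Coast is at UTC−09:30.
22:00 UTC − 9h30m = 12:30 Pelax Coast.

12:30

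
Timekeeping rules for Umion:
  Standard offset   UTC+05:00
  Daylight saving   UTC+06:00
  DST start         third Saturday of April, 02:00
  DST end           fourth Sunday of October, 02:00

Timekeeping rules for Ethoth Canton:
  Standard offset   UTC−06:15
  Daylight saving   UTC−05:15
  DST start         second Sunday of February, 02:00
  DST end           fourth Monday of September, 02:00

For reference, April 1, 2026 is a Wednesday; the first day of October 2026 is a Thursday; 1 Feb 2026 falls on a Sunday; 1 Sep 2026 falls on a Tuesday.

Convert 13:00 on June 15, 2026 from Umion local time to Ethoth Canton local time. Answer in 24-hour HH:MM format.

01:45

1 April 2026 is a Wednesday, so the first Saturday is April 4 and the third is April 18.
1 October 2026 is a Thursday, so the first Sunday is October 4 and the fourth is October 25.
June 15, 2026 lies within the daylight-saving period (18 April – 25 October), so Umion is on daylight time, UTC+06:00.
13:00 Umion − 6h = 07:00 UTC.
1 February 2026 is a Sunday, so the first Sunday is February 1 and the second is February 8.
1 September 2026 is a Tuesday, so the first Monday is September 7 and the fourth is September 28.
At the standard offset (UTC−06:15), 07:00 UTC − 6h15m = 00:45 Ethoth Canton standard time.
The standard-time date in Ethoth Canton, June 15, 2026, lies within the daylight-saving period (8 February – 28 September), so Ethoth Canton is on daylight time, UTC−05:15.
07:00 UTC − 5h15m = 01:45 Ethoth Canton.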